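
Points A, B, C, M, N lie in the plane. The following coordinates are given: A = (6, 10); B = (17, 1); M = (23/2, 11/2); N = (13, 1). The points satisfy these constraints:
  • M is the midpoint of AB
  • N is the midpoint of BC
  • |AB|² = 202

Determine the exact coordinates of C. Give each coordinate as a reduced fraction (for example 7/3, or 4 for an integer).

C = (9, 1)

1. C_x = 9  [C = 2·N−B = 2·(13, 1)−(17, 1)]
2. C_y = 1  [C = 2·N−B = 2·(13, 1)−(17, 1)]
   so C = (9, 1)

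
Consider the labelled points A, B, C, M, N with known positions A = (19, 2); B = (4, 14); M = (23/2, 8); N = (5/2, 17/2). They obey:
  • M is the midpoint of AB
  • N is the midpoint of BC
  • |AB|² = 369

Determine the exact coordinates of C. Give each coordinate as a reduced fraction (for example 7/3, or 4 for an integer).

1. C_x = 1  [C = 2·N−B = 2·(5/2, 17/2)−(4, 14)]
2. C_y = 3  [C = 2·N−B = 2·(5/2, 17/2)−(4, 14)]
   so C = (1, 3)

C = (1, 3)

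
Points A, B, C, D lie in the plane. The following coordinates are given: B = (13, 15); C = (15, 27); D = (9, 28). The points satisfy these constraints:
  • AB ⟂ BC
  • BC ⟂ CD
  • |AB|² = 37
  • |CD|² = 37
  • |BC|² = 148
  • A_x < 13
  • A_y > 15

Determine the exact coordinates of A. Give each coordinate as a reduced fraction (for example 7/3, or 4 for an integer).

1. A_x = 7  [[AB ⟂ BC ⇒ -2x-12y+206=0] ∩ [|A−(13, 15)|²=37]]
2. A_y = 16  [[AB ⟂ BC ⇒ -2x-12y+206=0] ∩ [|A−(13, 15)|²=37]]
   so A = (7, 16)

A = (7, 16)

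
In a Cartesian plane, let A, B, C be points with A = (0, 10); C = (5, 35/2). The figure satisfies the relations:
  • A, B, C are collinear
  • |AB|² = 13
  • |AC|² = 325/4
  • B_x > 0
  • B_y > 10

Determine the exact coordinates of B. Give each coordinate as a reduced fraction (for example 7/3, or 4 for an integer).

1. B_x = 2  [[A, B, C are collinear ⇒ 15/2x-5y+50=0] ∩ [|B−(0, 10)|²=13]]
2. B_y = 13  [[A, B, C are collinear ⇒ 15/2x-5y+50=0] ∩ [|B−(0, 10)|²=13]]
   so B = (2, 13)

B = (2, 13)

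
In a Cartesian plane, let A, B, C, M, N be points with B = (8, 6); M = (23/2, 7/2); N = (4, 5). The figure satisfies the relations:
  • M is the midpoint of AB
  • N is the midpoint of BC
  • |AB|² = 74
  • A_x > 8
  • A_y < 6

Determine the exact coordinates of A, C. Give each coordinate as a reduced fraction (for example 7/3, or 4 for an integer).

A = (15, 1)
C = (0, 4)

1. A_x = 15  [A = 2·M−B = 2·(23/2, 7/2)−(8, 6)]
2. A_y = 1  [A = 2·M−B = 2·(23/2, 7/2)−(8, 6)]
   so A = (15, 1)
3. C_x = 0  [C = 2·N−B = 2·(4, 5)−(8, 6)]
4. C_y = 4  [C = 2·N−B = 2·(4, 5)−(8, 6)]
   so C = (0, 4)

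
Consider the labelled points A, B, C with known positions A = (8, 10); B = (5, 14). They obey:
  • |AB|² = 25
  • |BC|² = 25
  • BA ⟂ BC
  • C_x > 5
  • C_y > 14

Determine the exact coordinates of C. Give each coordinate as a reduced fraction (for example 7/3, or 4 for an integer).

1. C_x = 9  [[BA ⟂ BC ⇒ 3x-4y+41=0] ∩ [|C−(5, 14)|²=25]]
2. C_y = 17  [[BA ⟂ BC ⇒ 3x-4y+41=0] ∩ [|C−(5, 14)|²=25]]
   so C = (9, 17)

C = (9, 17)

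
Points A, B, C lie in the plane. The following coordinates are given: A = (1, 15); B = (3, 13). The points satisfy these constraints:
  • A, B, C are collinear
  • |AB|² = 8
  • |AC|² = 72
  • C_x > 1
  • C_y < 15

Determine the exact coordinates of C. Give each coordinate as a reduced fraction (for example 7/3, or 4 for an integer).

C = (7, 9)

1. C_x = 7  [[A, B, C are collinear ⇒ 2x+2y-32=0] ∩ [|C−(1, 15)|²=72]]
2. C_y = 9  [[A, B, C are collinear ⇒ 2x+2y-32=0] ∩ [|C−(1, 15)|²=72]]
   so C = (7, 9)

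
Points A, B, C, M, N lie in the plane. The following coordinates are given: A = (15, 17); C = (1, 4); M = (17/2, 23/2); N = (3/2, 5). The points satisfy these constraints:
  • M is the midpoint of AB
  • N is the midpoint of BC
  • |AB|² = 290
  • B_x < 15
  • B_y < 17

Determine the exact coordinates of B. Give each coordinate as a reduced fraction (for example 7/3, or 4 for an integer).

B = (2, 6)

1. B_x = 2  [B = 2·M−A = 2·(17/2, 23/2)−(15, 17)]
2. B_y = 6  [B = 2·M−A = 2·(17/2, 23/2)−(15, 17)]
   so B = (2, 6)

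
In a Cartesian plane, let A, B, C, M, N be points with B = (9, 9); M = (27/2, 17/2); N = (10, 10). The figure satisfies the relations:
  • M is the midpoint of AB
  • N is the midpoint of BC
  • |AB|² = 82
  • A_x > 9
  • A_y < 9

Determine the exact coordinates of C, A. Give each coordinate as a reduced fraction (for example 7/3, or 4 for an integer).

C = (11, 11)
A = (18, 8)

1. A_x = 18  [A = 2·M−B = 2·(27/2, 17/2)−(9, 9)]
2. A_y = 8  [A = 2·M−B = 2·(27/2, 17/2)−(9, 9)]
   so A = (18, 8)
3. C_x = 11  [C = 2·N−B = 2·(10, 10)−(9, 9)]
4. C_y = 11  [C = 2·N−B = 2·(10, 10)−(9, 9)]
   so C = (11, 11)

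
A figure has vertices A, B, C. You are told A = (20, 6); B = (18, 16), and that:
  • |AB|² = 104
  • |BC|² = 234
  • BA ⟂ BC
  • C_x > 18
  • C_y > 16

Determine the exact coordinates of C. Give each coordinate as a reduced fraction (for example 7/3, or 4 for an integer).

C = (33, 19)

1. C_x = 33  [[BA ⟂ BC ⇒ 2x-10y+124=0] ∩ [|C−(18, 16)|²=234]]
2. C_y = 19  [[BA ⟂ BC ⇒ 2x-10y+124=0] ∩ [|C−(18, 16)|²=234]]
   so C = (33, 19)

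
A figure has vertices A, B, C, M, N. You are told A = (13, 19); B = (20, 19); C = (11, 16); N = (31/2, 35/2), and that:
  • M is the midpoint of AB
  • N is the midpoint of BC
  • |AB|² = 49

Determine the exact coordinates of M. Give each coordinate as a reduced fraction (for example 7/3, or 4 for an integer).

M = (33/2, 19)

1. M_x = 33/2  [2·M = A+B = (13, 19)+(20, 19)]
2. M_y = 19  [2·M = A+B = (13, 19)+(20, 19)]
   so M = (33/2, 19)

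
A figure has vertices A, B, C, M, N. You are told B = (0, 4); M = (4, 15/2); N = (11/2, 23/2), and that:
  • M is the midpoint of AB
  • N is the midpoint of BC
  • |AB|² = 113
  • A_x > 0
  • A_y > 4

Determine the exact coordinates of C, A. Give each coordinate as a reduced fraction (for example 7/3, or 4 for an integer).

C = (11, 19)
A = (8, 11)

1. A_x = 8  [A = 2·M−B = 2·(4, 15/2)−(0, 4)]
2. A_y = 11  [A = 2·M−B = 2·(4, 15/2)−(0, 4)]
   so A = (8, 11)
3. C_x = 11  [C = 2·N−B = 2·(11/2, 23/2)−(0, 4)]
4. C_y = 19  [C = 2·N−B = 2·(11/2, 23/2)−(0, 4)]
   so C = (11, 19)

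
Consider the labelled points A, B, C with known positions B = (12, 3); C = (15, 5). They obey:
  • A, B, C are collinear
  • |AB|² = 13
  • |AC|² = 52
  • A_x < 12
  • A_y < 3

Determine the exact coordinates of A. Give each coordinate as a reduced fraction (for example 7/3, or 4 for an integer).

1. A_x = 9  [[A, B, C are collinear ⇒ -2x+3y+15=0] ∩ [|A−(12, 3)|²=13]]
2. A_y = 1  [[A, B, C are collinear ⇒ -2x+3y+15=0] ∩ [|A−(12, 3)|²=13]]
   so A = (9, 1)

A = (9, 1)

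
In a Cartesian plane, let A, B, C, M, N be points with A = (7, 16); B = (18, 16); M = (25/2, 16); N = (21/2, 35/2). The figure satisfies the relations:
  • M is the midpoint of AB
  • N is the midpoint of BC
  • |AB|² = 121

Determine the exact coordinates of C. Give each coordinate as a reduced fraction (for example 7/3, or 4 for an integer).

C = (3, 19)

1. C_x = 3  [C = 2·N−B = 2·(21/2, 35/2)−(18, 16)]
2. C_y = 19  [C = 2·N−B = 2·(21/2, 35/2)−(18, 16)]
   so C = (3, 19)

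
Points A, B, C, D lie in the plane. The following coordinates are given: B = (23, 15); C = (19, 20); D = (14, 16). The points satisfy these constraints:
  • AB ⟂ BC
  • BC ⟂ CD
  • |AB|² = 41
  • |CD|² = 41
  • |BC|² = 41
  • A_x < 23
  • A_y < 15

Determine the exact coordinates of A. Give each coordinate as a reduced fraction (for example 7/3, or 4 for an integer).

1. A_x = 18  [[AB ⟂ BC ⇒ 4x-5y-17=0] ∩ [|A−(23, 15)|²=41]]
2. A_y = 11  [[AB ⟂ BC ⇒ 4x-5y-17=0] ∩ [|A−(23, 15)|²=41]]
   so A = (18, 11)

A = (18, 11)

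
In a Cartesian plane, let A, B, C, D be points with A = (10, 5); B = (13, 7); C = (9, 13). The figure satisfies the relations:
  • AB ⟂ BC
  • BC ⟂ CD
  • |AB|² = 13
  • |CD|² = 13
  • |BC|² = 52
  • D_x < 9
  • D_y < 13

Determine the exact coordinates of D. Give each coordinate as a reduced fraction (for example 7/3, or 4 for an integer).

D = (6, 11)

1. D_x = 6  [[BC ⟂ CD ⇒ -4x+6y-42=0] ∩ [|D−(9, 13)|²=13]]
2. D_y = 11  [[BC ⟂ CD ⇒ -4x+6y-42=0] ∩ [|D−(9, 13)|²=13]]
   so D = (6, 11)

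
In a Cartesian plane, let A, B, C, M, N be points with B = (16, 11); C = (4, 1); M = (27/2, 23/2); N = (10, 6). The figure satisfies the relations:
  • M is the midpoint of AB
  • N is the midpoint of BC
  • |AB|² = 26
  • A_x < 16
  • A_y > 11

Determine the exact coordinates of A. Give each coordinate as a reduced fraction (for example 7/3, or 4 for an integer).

1. A_x = 11  [A = 2·M−B = 2·(27/2, 23/2)−(16, 11)]
2. A_y = 12  [A = 2·M−B = 2·(27/2, 23/2)−(16, 11)]
   so A = (11, 12)

A = (11, 12)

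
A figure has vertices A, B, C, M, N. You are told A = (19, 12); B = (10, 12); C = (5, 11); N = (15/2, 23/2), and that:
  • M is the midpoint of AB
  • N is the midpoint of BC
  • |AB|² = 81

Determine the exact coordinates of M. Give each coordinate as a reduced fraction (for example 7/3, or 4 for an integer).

1. M_x = 29/2  [2·M = A+B = (19, 12)+(10, 12)]
2. M_y = 12  [2·M = A+B = (19, 12)+(10, 12)]
   so M = (29/2, 12)

M = (29/2, 12)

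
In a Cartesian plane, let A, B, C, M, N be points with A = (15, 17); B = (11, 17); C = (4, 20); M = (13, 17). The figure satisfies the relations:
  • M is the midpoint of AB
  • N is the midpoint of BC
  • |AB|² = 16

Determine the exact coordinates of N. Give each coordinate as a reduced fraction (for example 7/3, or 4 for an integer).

N = (15/2, 37/2)

1. N_x = 15/2  [2·N = B+C = (11, 17)+(4, 20)]
2. N_y = 37/2  [2·N = B+C = (11, 17)+(4, 20)]
   so N = (15/2, 37/2)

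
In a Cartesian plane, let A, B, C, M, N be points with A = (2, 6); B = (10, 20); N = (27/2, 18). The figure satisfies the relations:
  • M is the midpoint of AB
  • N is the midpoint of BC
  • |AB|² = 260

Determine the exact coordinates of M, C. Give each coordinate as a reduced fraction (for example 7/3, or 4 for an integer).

1. M_x = 6  [2·M = A+B = (2, 6)+(10, 20)]
2. M_y = 13  [2·M = A+B = (2, 6)+(10, 20)]
   so M = (6, 13)
3. C_x = 17  [C = 2·N−B = 2·(27/2, 18)−(10, 20)]
4. C_y = 16  [C = 2·N−B = 2·(27/2, 18)−(10, 20)]
   so C = (17, 16)

M = (6, 13)
C = (17, 16)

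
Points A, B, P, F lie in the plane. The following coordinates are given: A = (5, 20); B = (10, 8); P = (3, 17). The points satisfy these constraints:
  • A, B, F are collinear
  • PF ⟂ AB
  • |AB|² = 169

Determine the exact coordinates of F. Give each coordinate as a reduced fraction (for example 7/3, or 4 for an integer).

F = (75/13, 236/13)

1. F_x = 75/13  [[A, B, F are collinear ⇒ 12x+5y-160=0] ∩ [PF ⟂ AB ⇒ 5x-12y+189=0]]
2. F_y = 236/13  [[A, B, F are collinear ⇒ 12x+5y-160=0] ∩ [PF ⟂ AB ⇒ 5x-12y+189=0]]
   so F = (75/13, 236/13)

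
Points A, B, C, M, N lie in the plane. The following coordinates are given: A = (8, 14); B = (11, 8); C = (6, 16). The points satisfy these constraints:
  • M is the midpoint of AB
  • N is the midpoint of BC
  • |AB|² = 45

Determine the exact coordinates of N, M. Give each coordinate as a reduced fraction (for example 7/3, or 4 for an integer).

1. M_x = 19/2  [2·M = A+B = (8, 14)+(11, 8)]
2. M_y = 11  [2·M = A+B = (8, 14)+(11, 8)]
   so M = (19/2, 11)
3. N_x = 17/2  [2·N = B+C = (11, 8)+(6, 16)]
4. N_y = 12  [2·N = B+C = (11, 8)+(6, 16)]
   so N = (17/2, 12)

N = (17/2, 12)
M = (19/2, 11)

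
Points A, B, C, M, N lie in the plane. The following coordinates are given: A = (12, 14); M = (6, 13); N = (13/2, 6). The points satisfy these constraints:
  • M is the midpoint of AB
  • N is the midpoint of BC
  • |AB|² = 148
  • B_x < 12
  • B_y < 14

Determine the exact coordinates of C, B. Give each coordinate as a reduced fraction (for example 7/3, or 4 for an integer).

1. B_x = 0  [B = 2·M−A = 2·(6, 13)−(12, 14)]
2. B_y = 12  [B = 2·M−A = 2·(6, 13)−(12, 14)]
   so B = (0, 12)
3. C_x = 13  [C = 2·N−B = 2·(13/2, 6)−(0, 12)]
4. C_y = 0  [C = 2·N−B = 2·(13/2, 6)−(0, 12)]
   so C = (13, 0)

C = (13, 0)
B = (0, 12)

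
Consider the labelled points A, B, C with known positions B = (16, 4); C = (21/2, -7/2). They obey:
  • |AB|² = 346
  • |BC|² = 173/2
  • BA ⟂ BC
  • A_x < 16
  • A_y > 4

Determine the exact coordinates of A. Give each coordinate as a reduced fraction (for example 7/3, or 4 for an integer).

A = (1, 15)

1. A_x = 1  [[BA ⟂ BC ⇒ -11/2x-15/2y+118=0] ∩ [|A−(16, 4)|²=346]]
2. A_y = 15  [[BA ⟂ BC ⇒ -11/2x-15/2y+118=0] ∩ [|A−(16, 4)|²=346]]
   so A = (1, 15)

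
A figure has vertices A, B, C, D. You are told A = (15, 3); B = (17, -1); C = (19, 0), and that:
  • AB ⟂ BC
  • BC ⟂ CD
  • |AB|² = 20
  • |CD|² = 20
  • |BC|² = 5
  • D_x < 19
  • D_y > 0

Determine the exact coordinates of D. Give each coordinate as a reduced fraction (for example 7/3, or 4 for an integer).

1. D_x = 17  [[BC ⟂ CD ⇒ 2x+1y-38=0] ∩ [|D−(19, 0)|²=20]]
2. D_y = 4  [[BC ⟂ CD ⇒ 2x+1y-38=0] ∩ [|D−(19, 0)|²=20]]
   so D = (17, 4)

D = (17, 4)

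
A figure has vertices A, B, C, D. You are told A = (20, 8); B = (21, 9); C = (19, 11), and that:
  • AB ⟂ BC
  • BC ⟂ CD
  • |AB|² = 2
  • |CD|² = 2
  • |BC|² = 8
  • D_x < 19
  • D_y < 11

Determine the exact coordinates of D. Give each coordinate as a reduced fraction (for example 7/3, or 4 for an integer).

1. D_x = 18  [[BC ⟂ CD ⇒ -2x+2y+16=0] ∩ [|D−(19, 11)|²=2]]
2. D_y = 10  [[BC ⟂ CD ⇒ -2x+2y+16=0] ∩ [|D−(19, 11)|²=2]]
   so D = (18, 10)

D = (18, 10)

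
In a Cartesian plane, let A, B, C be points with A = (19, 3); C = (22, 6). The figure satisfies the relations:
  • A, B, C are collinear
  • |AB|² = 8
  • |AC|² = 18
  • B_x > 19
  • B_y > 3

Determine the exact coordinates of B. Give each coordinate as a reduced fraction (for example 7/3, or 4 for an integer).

B = (21, 5)

1. B_x = 21  [[A, B, C are collinear ⇒ 3x-3y-48=0] ∩ [|B−(19, 3)|²=8]]
2. B_y = 5  [[A, B, C are collinear ⇒ 3x-3y-48=0] ∩ [|B−(19, 3)|²=8]]
   so B = (21, 5)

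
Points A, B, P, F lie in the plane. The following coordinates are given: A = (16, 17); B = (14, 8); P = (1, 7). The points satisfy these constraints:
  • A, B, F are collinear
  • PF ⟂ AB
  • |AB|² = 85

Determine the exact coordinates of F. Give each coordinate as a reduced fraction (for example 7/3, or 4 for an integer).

1. F_x = 224/17  [[A, B, F are collinear ⇒ 9x-2y-110=0] ∩ [PF ⟂ AB ⇒ -2x-9y+65=0]]
2. F_y = 73/17  [[A, B, F are collinear ⇒ 9x-2y-110=0] ∩ [PF ⟂ AB ⇒ -2x-9y+65=0]]
   so F = (224/17, 73/17)

F = (224/17, 73/17)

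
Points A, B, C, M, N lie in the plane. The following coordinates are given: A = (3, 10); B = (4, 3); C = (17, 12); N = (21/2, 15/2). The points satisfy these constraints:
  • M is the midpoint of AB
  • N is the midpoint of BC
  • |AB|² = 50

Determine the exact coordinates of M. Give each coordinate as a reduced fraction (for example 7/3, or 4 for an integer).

1. M_x = 7/2  [2·M = A+B = (3, 10)+(4, 3)]
2. M_y = 13/2  [2·M = A+B = (3, 10)+(4, 3)]
   so M = (7/2, 13/2)

M = (7/2, 13/2)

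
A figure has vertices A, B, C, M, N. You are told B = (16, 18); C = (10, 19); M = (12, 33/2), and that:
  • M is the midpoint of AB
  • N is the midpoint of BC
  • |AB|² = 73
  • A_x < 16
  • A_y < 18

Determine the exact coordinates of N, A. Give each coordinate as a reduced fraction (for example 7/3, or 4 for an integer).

N = (13, 37/2)
A = (8, 15)

1. A_x = 8  [A = 2·M−B = 2·(12, 33/2)−(16, 18)]
2. A_y = 15  [A = 2·M−B = 2·(12, 33/2)−(16, 18)]
   so A = (8, 15)
3. N_x = 13  [2·N = B+C = (16, 18)+(10, 19)]
4. N_y = 37/2  [2·N = B+C = (16, 18)+(10, 19)]
   so N = (13, 37/2)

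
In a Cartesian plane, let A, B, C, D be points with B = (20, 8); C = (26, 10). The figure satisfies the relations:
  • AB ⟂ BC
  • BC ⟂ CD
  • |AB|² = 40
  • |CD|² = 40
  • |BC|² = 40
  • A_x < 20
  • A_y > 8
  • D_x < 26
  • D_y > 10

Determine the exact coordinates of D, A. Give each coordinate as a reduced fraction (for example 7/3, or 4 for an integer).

1. D_x = 24  [[BC ⟂ CD ⇒ 6x+2y-176=0] ∩ [|D−(26, 10)|²=40]]
2. D_y = 16  [[BC ⟂ CD ⇒ 6x+2y-176=0] ∩ [|D−(26, 10)|²=40]]
   so D = (24, 16)
3. A_x = 18  [[AB ⟂ BC ⇒ -6x-2y+136=0] ∩ [|A−(20, 8)|²=40]]
4. A_y = 14  [[AB ⟂ BC ⇒ -6x-2y+136=0] ∩ [|A−(20, 8)|²=40]]
   so A = (18, 14)

D = (24, 16)
A = (18, 14)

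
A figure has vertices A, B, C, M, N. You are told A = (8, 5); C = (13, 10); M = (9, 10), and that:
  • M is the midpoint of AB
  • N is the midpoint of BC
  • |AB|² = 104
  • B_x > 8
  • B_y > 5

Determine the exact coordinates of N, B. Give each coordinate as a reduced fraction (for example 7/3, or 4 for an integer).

1. B_x = 10  [B = 2·M−A = 2·(9, 10)−(8, 5)]
2. B_y = 15  [B = 2·M−A = 2·(9, 10)−(8, 5)]
   so B = (10, 15)
3. N_x = 23/2  [2·N = B+C = (10, 15)+(13, 10)]
4. N_y = 25/2  [2·N = B+C = (10, 15)+(13, 10)]
   so N = (23/2, 25/2)

N = (23/2, 25/2)
B = (10, 15)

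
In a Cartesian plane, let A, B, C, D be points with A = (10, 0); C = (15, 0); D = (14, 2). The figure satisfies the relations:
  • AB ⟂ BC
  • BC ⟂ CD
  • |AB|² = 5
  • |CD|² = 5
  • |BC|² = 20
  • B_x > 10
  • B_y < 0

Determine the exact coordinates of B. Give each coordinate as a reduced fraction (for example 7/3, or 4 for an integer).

1. B_x = 11  [[BC ⟂ CD ⇒ 1x-2y-15=0] ∩ [|B−(10, 0)|²=5]]
2. B_y = -2  [[BC ⟂ CD ⇒ 1x-2y-15=0] ∩ [|B−(10, 0)|²=5]]
   so B = (11, -2)

B = (11, -2)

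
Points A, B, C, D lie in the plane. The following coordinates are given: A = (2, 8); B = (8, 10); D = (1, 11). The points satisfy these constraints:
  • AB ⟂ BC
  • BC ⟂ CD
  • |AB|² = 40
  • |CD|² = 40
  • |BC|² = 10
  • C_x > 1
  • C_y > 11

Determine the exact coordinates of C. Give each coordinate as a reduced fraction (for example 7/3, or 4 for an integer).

1. C_x = 7  [[AB ⟂ BC ⇒ 6x+2y-68=0] ∩ [|C−(1, 11)|²=40]]
2. C_y = 13  [[AB ⟂ BC ⇒ 6x+2y-68=0] ∩ [|C−(1, 11)|²=40]]
   so C = (7, 13)

C = (7, 13)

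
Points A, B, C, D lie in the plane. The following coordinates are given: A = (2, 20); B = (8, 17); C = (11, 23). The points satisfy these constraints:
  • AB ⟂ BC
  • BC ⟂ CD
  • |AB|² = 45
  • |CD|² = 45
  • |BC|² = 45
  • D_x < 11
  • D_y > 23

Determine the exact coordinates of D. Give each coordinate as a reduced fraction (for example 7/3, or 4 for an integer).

D = (5, 26)

1. D_x = 5  [[BC ⟂ CD ⇒ 3x+6y-171=0] ∩ [|D−(11, 23)|²=45]]
2. D_y = 26  [[BC ⟂ CD ⇒ 3x+6y-171=0] ∩ [|D−(11, 23)|²=45]]
   so D = (5, 26)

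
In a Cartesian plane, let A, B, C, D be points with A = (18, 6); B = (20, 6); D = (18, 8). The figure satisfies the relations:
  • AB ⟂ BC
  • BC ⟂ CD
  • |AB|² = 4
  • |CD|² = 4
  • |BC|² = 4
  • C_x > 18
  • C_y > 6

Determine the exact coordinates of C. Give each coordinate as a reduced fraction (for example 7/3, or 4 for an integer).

1. C_x = 20  [[AB ⟂ BC ⇒ 2x-40=0] ∩ [|C−(18, 8)|²=4]]
2. C_y = 8  [[AB ⟂ BC ⇒ 2x-40=0] ∩ [|C−(18, 8)|²=4]]
   so C = (20, 8)

C = (20, 8)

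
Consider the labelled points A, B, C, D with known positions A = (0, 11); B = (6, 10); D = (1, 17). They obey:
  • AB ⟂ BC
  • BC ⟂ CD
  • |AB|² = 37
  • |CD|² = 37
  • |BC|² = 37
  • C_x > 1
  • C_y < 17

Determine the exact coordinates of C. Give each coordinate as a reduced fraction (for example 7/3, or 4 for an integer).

C = (7, 16)

1. C_x = 7  [[AB ⟂ BC ⇒ 6x-1y-26=0] ∩ [|C−(1, 17)|²=37]]
2. C_y = 16  [[AB ⟂ BC ⇒ 6x-1y-26=0] ∩ [|C−(1, 17)|²=37]]
   so C = (7, 16)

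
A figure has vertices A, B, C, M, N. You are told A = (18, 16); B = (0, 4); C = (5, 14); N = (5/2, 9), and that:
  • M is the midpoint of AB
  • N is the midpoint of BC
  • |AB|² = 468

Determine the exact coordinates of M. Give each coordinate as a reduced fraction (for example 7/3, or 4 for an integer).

M = (9, 10)

1. M_x = 9  [2·M = A+B = (18, 16)+(0, 4)]
2. M_y = 10  [2·M = A+B = (18, 16)+(0, 4)]
   so M = (9, 10)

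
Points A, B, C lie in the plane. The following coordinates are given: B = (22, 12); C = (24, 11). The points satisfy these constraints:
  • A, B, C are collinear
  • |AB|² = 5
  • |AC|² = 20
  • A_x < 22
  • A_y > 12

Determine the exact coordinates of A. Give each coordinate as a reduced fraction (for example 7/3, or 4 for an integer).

1. A_x = 20  [[A, B, C are collinear ⇒ 1x+2y-46=0] ∩ [|A−(22, 12)|²=5]]
2. A_y = 13  [[A, B, C are collinear ⇒ 1x+2y-46=0] ∩ [|A−(22, 12)|²=5]]
   so A = (20, 13)

A = (20, 13)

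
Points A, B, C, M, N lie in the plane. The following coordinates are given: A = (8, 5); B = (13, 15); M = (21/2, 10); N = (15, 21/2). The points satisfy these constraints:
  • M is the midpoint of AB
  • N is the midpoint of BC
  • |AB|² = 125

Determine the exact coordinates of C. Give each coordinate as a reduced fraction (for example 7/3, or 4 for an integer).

1. C_x = 17  [C = 2·N−B = 2·(15, 21/2)−(13, 15)]
2. C_y = 6  [C = 2·N−B = 2·(15, 21/2)−(13, 15)]
   so C = (17, 6)

C = (17, 6)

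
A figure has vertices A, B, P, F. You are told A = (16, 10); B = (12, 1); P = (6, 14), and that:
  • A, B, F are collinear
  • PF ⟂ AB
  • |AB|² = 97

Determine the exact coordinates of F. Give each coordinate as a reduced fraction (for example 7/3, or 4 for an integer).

F = (1536/97, 934/97)

1. F_x = 1536/97  [[A, B, F are collinear ⇒ 9x-4y-104=0] ∩ [PF ⟂ AB ⇒ -4x-9y+150=0]]
2. F_y = 934/97  [[A, B, F are collinear ⇒ 9x-4y-104=0] ∩ [PF ⟂ AB ⇒ -4x-9y+150=0]]
   so F = (1536/97, 934/97)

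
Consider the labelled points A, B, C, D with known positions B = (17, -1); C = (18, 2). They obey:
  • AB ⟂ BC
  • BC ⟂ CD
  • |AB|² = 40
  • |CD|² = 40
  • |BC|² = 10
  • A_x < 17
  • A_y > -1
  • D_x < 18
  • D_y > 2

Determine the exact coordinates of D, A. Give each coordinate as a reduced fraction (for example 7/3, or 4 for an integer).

1. D_x = 12  [[BC ⟂ CD ⇒ 1x+3y-24=0] ∩ [|D−(18, 2)|²=40]]
2. D_y = 4  [[BC ⟂ CD ⇒ 1x+3y-24=0] ∩ [|D−(18, 2)|²=40]]
   so D = (12, 4)
3. A_x = 11  [[AB ⟂ BC ⇒ -1x-3y+14=0] ∩ [|A−(17, -1)|²=40]]
4. A_y = 1  [[AB ⟂ BC ⇒ -1x-3y+14=0] ∩ [|A−(17, -1)|²=40]]
   so A = (11, 1)

D = (12, 4)
A = (11, 1)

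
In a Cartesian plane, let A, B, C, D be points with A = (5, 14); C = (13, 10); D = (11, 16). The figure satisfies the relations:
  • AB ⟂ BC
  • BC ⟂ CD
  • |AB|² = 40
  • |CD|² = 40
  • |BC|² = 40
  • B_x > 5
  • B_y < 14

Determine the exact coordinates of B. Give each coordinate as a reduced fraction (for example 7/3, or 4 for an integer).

1. B_x = 7  [[BC ⟂ CD ⇒ 2x-6y+34=0] ∩ [|B−(5, 14)|²=40]]
2. B_y = 8  [[BC ⟂ CD ⇒ 2x-6y+34=0] ∩ [|B−(5, 14)|²=40]]
   so B = (7, 8)

B = (7, 8)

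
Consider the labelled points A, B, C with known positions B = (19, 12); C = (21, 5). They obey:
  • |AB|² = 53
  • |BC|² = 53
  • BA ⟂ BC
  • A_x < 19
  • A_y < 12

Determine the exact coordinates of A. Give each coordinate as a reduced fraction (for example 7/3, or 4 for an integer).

A = (12, 10)

1. A_x = 12  [[BA ⟂ BC ⇒ 2x-7y+46=0] ∩ [|A−(19, 12)|²=53]]
2. A_y = 10  [[BA ⟂ BC ⇒ 2x-7y+46=0] ∩ [|A−(19, 12)|²=53]]
   so A = (12, 10)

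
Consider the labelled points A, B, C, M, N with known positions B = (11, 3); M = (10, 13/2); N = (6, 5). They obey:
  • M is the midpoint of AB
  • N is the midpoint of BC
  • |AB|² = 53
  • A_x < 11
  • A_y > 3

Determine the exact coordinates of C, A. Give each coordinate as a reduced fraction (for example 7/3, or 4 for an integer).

C = (1, 7)
A = (9, 10)

1. A_x = 9  [A = 2·M−B = 2·(10, 13/2)−(11, 3)]
2. A_y = 10  [A = 2·M−B = 2·(10, 13/2)−(11, 3)]
   so A = (9, 10)
3. C_x = 1  [C = 2·N−B = 2·(6, 5)−(11, 3)]
4. C_y = 7  [C = 2·N−B = 2·(6, 5)−(11, 3)]
   so C = (1, 7)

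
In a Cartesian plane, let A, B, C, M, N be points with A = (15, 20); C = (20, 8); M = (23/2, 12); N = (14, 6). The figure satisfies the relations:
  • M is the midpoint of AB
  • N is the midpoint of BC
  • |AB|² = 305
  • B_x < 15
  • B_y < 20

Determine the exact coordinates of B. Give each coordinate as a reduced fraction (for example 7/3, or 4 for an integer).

1. B_x = 8  [B = 2·M−A = 2·(23/2, 12)−(15, 20)]
2. B_y = 4  [B = 2·M−A = 2·(23/2, 12)−(15, 20)]
   so B = (8, 4)

B = (8, 4)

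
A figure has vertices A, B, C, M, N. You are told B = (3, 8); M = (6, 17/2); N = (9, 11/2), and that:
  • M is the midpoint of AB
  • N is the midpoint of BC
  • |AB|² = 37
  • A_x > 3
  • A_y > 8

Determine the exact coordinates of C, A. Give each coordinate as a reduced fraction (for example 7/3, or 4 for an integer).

1. A_x = 9  [A = 2·M−B = 2·(6, 17/2)−(3, 8)]
2. A_y = 9  [A = 2·M−B = 2·(6, 17/2)−(3, 8)]
   so A = (9, 9)
3. C_x = 15  [C = 2·N−B = 2·(9, 11/2)−(3, 8)]
4. C_y = 3  [C = 2·N−B = 2·(9, 11/2)−(3, 8)]
   so C = (15, 3)

C = (15, 3)
A = (9, 9)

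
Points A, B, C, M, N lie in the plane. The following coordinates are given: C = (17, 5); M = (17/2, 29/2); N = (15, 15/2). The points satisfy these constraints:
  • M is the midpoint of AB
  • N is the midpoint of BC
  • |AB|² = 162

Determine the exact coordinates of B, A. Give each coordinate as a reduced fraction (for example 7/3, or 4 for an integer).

1. B_x = 13  [B = 2·N−C = 2·(15, 15/2)−(17, 5)]
2. B_y = 10  [B = 2·N−C = 2·(15, 15/2)−(17, 5)]
   so B = (13, 10)
3. A_x = 4  [A = 2·M−B = 2·(17/2, 29/2)−(13, 10)]
4. A_y = 19  [A = 2·M−B = 2·(17/2, 29/2)−(13, 10)]
   so A = (4, 19)

B = (13, 10)
A = (4, 19)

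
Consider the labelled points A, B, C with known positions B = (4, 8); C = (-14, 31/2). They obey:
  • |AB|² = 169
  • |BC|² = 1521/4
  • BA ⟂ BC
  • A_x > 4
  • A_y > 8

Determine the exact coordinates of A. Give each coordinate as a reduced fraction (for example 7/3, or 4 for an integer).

1. A_x = 9  [[BA ⟂ BC ⇒ -18x+15/2y+12=0] ∩ [|A−(4, 8)|²=169]]
2. A_y = 20  [[BA ⟂ BC ⇒ -18x+15/2y+12=0] ∩ [|A−(4, 8)|²=169]]
   so A = (9, 20)

A = (9, 20)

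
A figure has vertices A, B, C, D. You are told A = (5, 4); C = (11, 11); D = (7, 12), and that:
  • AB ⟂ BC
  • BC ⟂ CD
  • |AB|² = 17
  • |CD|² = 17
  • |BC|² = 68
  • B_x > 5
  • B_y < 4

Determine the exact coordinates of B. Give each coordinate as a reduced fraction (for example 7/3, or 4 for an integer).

B = (9, 3)

1. B_x = 9  [[BC ⟂ CD ⇒ 4x-1y-33=0] ∩ [|B−(5, 4)|²=17]]
2. B_y = 3  [[BC ⟂ CD ⇒ 4x-1y-33=0] ∩ [|B−(5, 4)|²=17]]
   so B = (9, 3)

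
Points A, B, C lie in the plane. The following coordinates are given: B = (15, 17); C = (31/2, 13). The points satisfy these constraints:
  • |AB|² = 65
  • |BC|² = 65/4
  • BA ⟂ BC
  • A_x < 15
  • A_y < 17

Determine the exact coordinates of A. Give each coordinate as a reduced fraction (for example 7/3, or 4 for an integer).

A = (7, 16)

1. A_x = 7  [[BA ⟂ BC ⇒ 1/2x-4y+121/2=0] ∩ [|A−(15, 17)|²=65]]
2. A_y = 16  [[BA ⟂ BC ⇒ 1/2x-4y+121/2=0] ∩ [|A−(15, 17)|²=65]]
   so A = (7, 16)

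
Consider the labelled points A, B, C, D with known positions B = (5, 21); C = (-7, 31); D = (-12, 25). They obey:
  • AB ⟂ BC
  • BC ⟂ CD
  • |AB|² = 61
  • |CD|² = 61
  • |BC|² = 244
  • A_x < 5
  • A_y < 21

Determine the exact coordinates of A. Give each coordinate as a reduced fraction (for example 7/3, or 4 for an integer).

1. A_x = 0  [[AB ⟂ BC ⇒ 12x-10y+150=0] ∩ [|A−(5, 21)|²=61]]
2. A_y = 15  [[AB ⟂ BC ⇒ 12x-10y+150=0] ∩ [|A−(5, 21)|²=61]]
   so A = (0, 15)

A = (0, 15)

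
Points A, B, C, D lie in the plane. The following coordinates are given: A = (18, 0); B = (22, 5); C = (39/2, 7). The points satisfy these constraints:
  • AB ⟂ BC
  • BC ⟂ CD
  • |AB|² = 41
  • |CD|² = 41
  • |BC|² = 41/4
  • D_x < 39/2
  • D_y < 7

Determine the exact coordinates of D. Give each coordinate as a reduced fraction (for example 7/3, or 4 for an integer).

1. D_x = 31/2  [[BC ⟂ CD ⇒ -5/2x+2y+139/4=0] ∩ [|D−(39/2, 7)|²=41]]
2. D_y = 2  [[BC ⟂ CD ⇒ -5/2x+2y+139/4=0] ∩ [|D−(39/2, 7)|²=41]]
   so D = (31/2, 2)

D = (31/2, 2)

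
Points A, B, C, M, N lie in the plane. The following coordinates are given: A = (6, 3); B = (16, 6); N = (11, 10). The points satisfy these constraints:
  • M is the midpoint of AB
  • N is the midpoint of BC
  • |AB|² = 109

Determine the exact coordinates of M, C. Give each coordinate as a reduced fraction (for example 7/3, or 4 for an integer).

M = (11, 9/2)
C = (6, 14)

1. M_x = 11  [2·M = A+B = (6, 3)+(16, 6)]
2. M_y = 9/2  [2·M = A+B = (6, 3)+(16, 6)]
   so M = (11, 9/2)
3. C_x = 6  [C = 2·N−B = 2·(11, 10)−(16, 6)]
4. C_y = 14  [C = 2·N−B = 2·(11, 10)−(16, 6)]
   so C = (6, 14)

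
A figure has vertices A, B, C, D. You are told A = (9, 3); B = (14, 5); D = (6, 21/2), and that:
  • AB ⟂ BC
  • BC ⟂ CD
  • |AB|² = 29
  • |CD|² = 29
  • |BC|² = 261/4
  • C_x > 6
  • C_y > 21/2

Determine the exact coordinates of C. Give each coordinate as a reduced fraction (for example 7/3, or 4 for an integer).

1. C_x = 11  [[AB ⟂ BC ⇒ 5x+2y-80=0] ∩ [|C−(6, 21/2)|²=29]]
2. C_y = 25/2  [[AB ⟂ BC ⇒ 5x+2y-80=0] ∩ [|C−(6, 21/2)|²=29]]
   so C = (11, 25/2)

C = (11, 25/2)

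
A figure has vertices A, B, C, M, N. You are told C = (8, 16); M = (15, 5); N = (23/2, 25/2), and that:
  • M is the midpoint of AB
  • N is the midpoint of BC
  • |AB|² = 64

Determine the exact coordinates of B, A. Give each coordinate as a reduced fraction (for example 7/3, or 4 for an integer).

1. B_x = 15  [B = 2·N−C = 2·(23/2, 25/2)−(8, 16)]
2. B_y = 9  [B = 2·N−C = 2·(23/2, 25/2)−(8, 16)]
   so B = (15, 9)
3. A_x = 15  [A = 2·M−B = 2·(15, 5)−(15, 9)]
4. A_y = 1  [A = 2·M−B = 2·(15, 5)−(15, 9)]
   so A = (15, 1)

B = (15, 9)
A = (15, 1)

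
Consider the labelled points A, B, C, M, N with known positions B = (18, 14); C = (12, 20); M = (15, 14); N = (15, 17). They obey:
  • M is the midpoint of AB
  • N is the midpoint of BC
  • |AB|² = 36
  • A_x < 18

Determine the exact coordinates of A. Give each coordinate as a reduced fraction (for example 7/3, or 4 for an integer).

1. A_x = 12  [A = 2·M−B = 2·(15, 14)−(18, 14)]
2. A_y = 14  [A = 2·M−B = 2·(15, 14)−(18, 14)]
   so A = (12, 14)

A = (12, 14)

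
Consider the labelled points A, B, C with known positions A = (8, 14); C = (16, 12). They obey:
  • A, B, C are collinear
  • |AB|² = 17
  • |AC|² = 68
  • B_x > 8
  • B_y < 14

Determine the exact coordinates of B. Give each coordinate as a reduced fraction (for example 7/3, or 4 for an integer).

B = (12, 13)

1. B_x = 12  [[A, B, C are collinear ⇒ -2x-8y+128=0] ∩ [|B−(8, 14)|²=17]]
2. B_y = 13  [[A, B, C are collinear ⇒ -2x-8y+128=0] ∩ [|B−(8, 14)|²=17]]
   so B = (12, 13)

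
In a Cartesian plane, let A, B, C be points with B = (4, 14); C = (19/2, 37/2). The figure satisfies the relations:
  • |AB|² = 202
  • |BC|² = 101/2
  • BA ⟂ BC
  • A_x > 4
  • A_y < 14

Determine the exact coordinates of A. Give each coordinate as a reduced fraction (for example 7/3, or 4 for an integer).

1. A_x = 13  [[BA ⟂ BC ⇒ 11/2x+9/2y-85=0] ∩ [|A−(4, 14)|²=202]]
2. A_y = 3  [[BA ⟂ BC ⇒ 11/2x+9/2y-85=0] ∩ [|A−(4, 14)|²=202]]
   so A = (13, 3)

A = (13, 3)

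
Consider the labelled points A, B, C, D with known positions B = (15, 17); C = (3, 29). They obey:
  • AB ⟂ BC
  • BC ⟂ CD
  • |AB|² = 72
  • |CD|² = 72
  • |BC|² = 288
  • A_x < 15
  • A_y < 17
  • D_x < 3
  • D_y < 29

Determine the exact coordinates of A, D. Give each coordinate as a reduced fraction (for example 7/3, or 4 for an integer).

A = (9, 11)
D = (-3, 23)

1. A_x = 9  [[AB ⟂ BC ⇒ 12x-12y+24=0] ∩ [|A−(15, 17)|²=72]]
2. A_y = 11  [[AB ⟂ BC ⇒ 12x-12y+24=0] ∩ [|A−(15, 17)|²=72]]
   so A = (9, 11)
3. D_x = -3  [[BC ⟂ CD ⇒ -12x+12y-312=0] ∩ [|D−(3, 29)|²=72]]
4. D_y = 23  [[BC ⟂ CD ⇒ -12x+12y-312=0] ∩ [|D−(3, 29)|²=72]]
   so D = (-3, 23)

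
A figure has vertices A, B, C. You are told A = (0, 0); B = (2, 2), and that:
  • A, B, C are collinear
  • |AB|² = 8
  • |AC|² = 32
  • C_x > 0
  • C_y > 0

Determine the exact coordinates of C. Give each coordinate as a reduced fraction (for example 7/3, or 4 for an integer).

1. C_x = 4  [[A, B, C are collinear ⇒ -2x+2y=0] ∩ [|C−(0, 0)|²=32]]
2. C_y = 4  [[A, B, C are collinear ⇒ -2x+2y=0] ∩ [|C−(0, 0)|²=32]]
   so C = (4, 4)

C = (4, 4)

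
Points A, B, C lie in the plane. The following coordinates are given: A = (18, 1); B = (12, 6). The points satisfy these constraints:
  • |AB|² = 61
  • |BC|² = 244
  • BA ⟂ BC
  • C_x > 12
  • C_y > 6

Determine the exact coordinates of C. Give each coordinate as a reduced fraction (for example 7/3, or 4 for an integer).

C = (22, 18)

1. C_x = 22  [[BA ⟂ BC ⇒ 6x-5y-42=0] ∩ [|C−(12, 6)|²=244]]
2. C_y = 18  [[BA ⟂ BC ⇒ 6x-5y-42=0] ∩ [|C−(12, 6)|²=244]]
   so C = (22, 18)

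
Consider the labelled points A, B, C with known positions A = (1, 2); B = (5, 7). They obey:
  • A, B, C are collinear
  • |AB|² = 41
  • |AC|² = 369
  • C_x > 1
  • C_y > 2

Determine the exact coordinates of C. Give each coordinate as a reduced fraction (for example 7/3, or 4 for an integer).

1. C_x = 13  [[A, B, C are collinear ⇒ -5x+4y-3=0] ∩ [|C−(1, 2)|²=369]]
2. C_y = 17  [[A, B, C are collinear ⇒ -5x+4y-3=0] ∩ [|C−(1, 2)|²=369]]
   so C = (13, 17)

C = (13, 17)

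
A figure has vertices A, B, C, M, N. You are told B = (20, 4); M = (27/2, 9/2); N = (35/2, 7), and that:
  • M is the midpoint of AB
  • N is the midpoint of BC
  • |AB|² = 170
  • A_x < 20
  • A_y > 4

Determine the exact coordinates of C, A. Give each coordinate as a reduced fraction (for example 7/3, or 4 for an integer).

C = (15, 10)
A = (7, 5)

1. A_x = 7  [A = 2·M−B = 2·(27/2, 9/2)−(20, 4)]
2. A_y = 5  [A = 2·M−B = 2·(27/2, 9/2)−(20, 4)]
   so A = (7, 5)
3. C_x = 15  [C = 2·N−B = 2·(35/2, 7)−(20, 4)]
4. C_y = 10  [C = 2·N−B = 2·(35/2, 7)−(20, 4)]
   so C = (15, 10)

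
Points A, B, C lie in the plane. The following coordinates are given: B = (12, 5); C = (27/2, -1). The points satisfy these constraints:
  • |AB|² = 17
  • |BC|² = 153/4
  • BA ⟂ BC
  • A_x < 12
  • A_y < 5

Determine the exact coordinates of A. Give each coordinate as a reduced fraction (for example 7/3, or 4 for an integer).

1. A_x = 8  [[BA ⟂ BC ⇒ 3/2x-6y+12=0] ∩ [|A−(12, 5)|²=17]]
2. A_y = 4  [[BA ⟂ BC ⇒ 3/2x-6y+12=0] ∩ [|A−(12, 5)|²=17]]
   so A = (8, 4)

A = (8, 4)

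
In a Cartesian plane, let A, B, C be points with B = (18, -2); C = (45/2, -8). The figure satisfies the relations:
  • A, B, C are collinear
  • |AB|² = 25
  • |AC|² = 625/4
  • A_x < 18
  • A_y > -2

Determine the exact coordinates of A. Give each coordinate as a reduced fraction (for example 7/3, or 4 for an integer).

1. A_x = 15  [[A, B, C are collinear ⇒ 6x+9/2y-99=0] ∩ [|A−(18, -2)|²=25]]
2. A_y = 2  [[A, B, C are collinear ⇒ 6x+9/2y-99=0] ∩ [|A−(18, -2)|²=25]]
   so A = (15, 2)

A = (15, 2)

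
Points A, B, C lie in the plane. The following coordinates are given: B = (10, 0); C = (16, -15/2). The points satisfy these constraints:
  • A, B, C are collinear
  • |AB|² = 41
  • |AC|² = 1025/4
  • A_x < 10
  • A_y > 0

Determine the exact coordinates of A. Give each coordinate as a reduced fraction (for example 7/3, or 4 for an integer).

A = (6, 5)

1. A_x = 6  [[A, B, C are collinear ⇒ 15/2x+6y-75=0] ∩ [|A−(10, 0)|²=41]]
2. A_y = 5  [[A, B, C are collinear ⇒ 15/2x+6y-75=0] ∩ [|A−(10, 0)|²=41]]
   so A = (6, 5)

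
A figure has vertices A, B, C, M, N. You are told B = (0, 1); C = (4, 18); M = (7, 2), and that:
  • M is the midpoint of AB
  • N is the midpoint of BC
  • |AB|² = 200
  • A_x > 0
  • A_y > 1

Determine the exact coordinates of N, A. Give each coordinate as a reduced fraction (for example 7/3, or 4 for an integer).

1. A_x = 14  [A = 2·M−B = 2·(7, 2)−(0, 1)]
2. A_y = 3  [A = 2·M−B = 2·(7, 2)−(0, 1)]
   so A = (14, 3)
3. N_x = 2  [2·N = B+C = (0, 1)+(4, 18)]
4. N_y = 19/2  [2·N = B+C = (0, 1)+(4, 18)]
   so N = (2, 19/2)

N = (2, 19/2)
A = (14, 3)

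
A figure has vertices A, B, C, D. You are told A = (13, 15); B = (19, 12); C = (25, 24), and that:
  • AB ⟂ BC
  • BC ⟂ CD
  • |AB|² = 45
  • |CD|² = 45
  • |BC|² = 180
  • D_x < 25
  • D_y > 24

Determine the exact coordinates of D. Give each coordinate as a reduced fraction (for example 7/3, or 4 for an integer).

D = (19, 27)

1. D_x = 19  [[BC ⟂ CD ⇒ 6x+12y-438=0] ∩ [|D−(25, 24)|²=45]]
2. D_y = 27  [[BC ⟂ CD ⇒ 6x+12y-438=0] ∩ [|D−(25, 24)|²=45]]
   so D = (19, 27)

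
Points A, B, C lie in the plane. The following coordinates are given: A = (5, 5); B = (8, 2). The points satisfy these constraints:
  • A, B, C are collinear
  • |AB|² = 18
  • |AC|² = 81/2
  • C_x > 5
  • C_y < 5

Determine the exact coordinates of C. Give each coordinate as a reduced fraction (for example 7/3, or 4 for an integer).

C = (19/2, 1/2)

1. C_x = 19/2  [[A, B, C are collinear ⇒ 3x+3y-30=0] ∩ [|C−(5, 5)|²=81/2]]
2. C_y = 1/2  [[A, B, C are collinear ⇒ 3x+3y-30=0] ∩ [|C−(5, 5)|²=81/2]]
   so C = (19/2, 1/2)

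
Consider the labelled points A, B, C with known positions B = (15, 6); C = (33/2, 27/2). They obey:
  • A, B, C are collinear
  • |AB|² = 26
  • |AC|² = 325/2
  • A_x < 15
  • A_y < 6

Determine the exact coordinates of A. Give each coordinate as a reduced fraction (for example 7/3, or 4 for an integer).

1. A_x = 14  [[A, B, C are collinear ⇒ -15/2x+3/2y+207/2=0] ∩ [|A−(15, 6)|²=26]]
2. A_y = 1  [[A, B, C are collinear ⇒ -15/2x+3/2y+207/2=0] ∩ [|A−(15, 6)|²=26]]
   so A = (14, 1)

A = (14, 1)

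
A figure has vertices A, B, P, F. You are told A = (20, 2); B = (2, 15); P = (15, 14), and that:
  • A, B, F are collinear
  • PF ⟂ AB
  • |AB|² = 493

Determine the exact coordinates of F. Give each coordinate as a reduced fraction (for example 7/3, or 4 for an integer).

F = (5432/493, 4184/493)

1. F_x = 5432/493  [[A, B, F are collinear ⇒ -13x-18y+296=0] ∩ [PF ⟂ AB ⇒ -18x+13y+88=0]]
2. F_y = 4184/493  [[A, B, F are collinear ⇒ -13x-18y+296=0] ∩ [PF ⟂ AB ⇒ -18x+13y+88=0]]
   so F = (5432/493, 4184/493)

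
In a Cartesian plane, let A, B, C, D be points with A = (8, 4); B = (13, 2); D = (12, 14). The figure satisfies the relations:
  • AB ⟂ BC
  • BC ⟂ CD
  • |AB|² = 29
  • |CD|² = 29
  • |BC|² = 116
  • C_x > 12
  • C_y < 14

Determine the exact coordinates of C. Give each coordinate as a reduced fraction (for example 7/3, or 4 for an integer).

C = (17, 12)

1. C_x = 17  [[AB ⟂ BC ⇒ 5x-2y-61=0] ∩ [|C−(12, 14)|²=29]]
2. C_y = 12  [[AB ⟂ BC ⇒ 5x-2y-61=0] ∩ [|C−(12, 14)|²=29]]
   so C = (17, 12)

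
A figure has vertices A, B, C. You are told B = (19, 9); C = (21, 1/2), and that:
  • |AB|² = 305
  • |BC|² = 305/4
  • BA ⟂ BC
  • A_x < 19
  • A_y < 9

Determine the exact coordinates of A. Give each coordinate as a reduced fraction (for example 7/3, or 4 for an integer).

1. A_x = 2  [[BA ⟂ BC ⇒ 2x-17/2y+77/2=0] ∩ [|A−(19, 9)|²=305]]
2. A_y = 5  [[BA ⟂ BC ⇒ 2x-17/2y+77/2=0] ∩ [|A−(19, 9)|²=305]]
   so A = (2, 5)

A = (2, 5)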